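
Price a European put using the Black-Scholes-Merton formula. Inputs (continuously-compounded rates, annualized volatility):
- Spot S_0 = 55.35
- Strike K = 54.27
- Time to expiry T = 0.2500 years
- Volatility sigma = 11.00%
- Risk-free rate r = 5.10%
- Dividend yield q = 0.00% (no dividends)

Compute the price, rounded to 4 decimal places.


Answer: Price = 0.5133

Derivation:
d1 = (ln(S/K) + (r - q + 0.5*sigma^2) * T) / (sigma * sqrt(T)) = 0.61759220
d2 = d1 - sigma * sqrt(T) = 0.56259220
exp(-rT) = 0.98733094; exp(-qT) = 1.00000000
P = K * exp(-rT) * N(-d2) - S_0 * exp(-qT) * N(-d1)
N(-d1) = 0.26842209; N(-d2) = 0.28685630
P = 54.2700 * 0.98733094 * 0.28685630 - 55.3500 * 1.00000000 * 0.26842209 = 0.5133


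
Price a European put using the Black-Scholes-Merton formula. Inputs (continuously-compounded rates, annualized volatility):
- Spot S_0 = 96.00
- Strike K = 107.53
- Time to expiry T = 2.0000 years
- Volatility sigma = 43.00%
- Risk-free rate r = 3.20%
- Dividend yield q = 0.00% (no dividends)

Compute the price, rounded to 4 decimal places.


d1 = (ln(S/K) + (r - q + 0.5*sigma^2) * T) / (sigma * sqrt(T)) = 0.22278520
d2 = d1 - sigma * sqrt(T) = -0.38532664
exp(-rT) = 0.93800500; exp(-qT) = 1.00000000
P = K * exp(-rT) * N(-d2) - S_0 * exp(-qT) * N(-d1)
N(-d1) = 0.41185135; N(-d2) = 0.65000229
P = 107.5300 * 0.93800500 * 0.65000229 - 96.0000 * 1.00000000 * 0.41185135 = 26.0239

Answer: Price = 26.0239


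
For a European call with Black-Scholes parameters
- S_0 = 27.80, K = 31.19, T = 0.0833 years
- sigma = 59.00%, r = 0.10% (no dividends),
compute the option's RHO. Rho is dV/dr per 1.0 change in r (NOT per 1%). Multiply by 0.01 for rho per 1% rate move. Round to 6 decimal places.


Answer: Rho = 0.580688

Derivation:
d1 = -0.5900712347; d2 = -0.7603554970
phi(d1) = 0.3351991104; exp(-qT) = 1.0000000000; exp(-rT) = 0.9999167035
N(d2) = 0.2235210585
Rho = K*T*exp(-rT)*N(d2) = 31.1900 * 0.0833 * 0.9999167035 * 0.2235210585 = 0.580688


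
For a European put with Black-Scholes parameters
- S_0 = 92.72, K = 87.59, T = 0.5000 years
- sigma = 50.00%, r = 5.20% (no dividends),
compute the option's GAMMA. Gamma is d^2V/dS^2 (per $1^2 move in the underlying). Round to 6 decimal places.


Answer: Gamma = 0.011183

Derivation:
d1 = 0.4113024135; d2 = 0.0577490229
phi(d1) = 0.3665855462; exp(-qT) = 1.0000000000; exp(-rT) = 0.9743350896
Gamma = exp(-qT) * phi(d1) / (S * sigma * sqrt(T)) = 1.0000000000 * 0.3665855462 / (92.7200 * 0.5000 * 0.7071067812) = 0.011183


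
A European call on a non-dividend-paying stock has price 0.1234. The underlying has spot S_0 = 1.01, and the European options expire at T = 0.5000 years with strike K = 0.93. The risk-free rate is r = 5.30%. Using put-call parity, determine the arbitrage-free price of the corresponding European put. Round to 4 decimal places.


Put-call parity: C - P = S_0 * exp(-qT) - K * exp(-rT).
S_0 * exp(-qT) = 1.0100 * 1.00000000 = 1.01000000
K * exp(-rT) = 0.9300 * 0.97384804 = 0.90567868
P = C - S*exp(-qT) + K*exp(-rT)
P = 0.1234 - 1.01000000 + 0.90567868 = 0.0191

Answer: Put price = 0.0191


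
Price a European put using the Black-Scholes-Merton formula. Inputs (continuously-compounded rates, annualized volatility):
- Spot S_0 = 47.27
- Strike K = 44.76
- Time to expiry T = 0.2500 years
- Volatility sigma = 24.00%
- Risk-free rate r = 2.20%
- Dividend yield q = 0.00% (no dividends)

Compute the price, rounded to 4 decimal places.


d1 = (ln(S/K) + (r - q + 0.5*sigma^2) * T) / (sigma * sqrt(T)) = 0.56050801
d2 = d1 - sigma * sqrt(T) = 0.44050801
exp(-rT) = 0.99451510; exp(-qT) = 1.00000000
P = K * exp(-rT) * N(-d2) - S_0 * exp(-qT) * N(-d1)
N(-d1) = 0.28756649; N(-d2) = 0.32978461
P = 44.7600 * 0.99451510 * 0.32978461 - 47.2700 * 1.00000000 * 0.28756649 = 1.0869

Answer: Price = 1.0869


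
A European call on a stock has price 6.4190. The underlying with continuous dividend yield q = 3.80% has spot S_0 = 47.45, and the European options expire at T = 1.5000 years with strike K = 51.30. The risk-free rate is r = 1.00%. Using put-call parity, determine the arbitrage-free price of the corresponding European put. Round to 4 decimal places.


Put-call parity: C - P = S_0 * exp(-qT) - K * exp(-rT).
S_0 * exp(-qT) = 47.4500 * 0.94459407 = 44.82098859
K * exp(-rT) = 51.3000 * 0.98511194 = 50.53624250
P = C - S*exp(-qT) + K*exp(-rT)
P = 6.4190 - 44.82098859 + 50.53624250 = 12.1343

Answer: Put price = 12.1343


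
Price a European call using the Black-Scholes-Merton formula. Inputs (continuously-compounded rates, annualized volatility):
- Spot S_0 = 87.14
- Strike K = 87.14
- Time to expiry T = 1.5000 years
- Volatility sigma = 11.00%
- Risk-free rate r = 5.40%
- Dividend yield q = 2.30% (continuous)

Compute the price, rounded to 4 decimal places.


d1 = (ln(S/K) + (r - q + 0.5*sigma^2) * T) / (sigma * sqrt(T)) = 0.41251634
d2 = d1 - sigma * sqrt(T) = 0.27779440
exp(-rT) = 0.92219369; exp(-qT) = 0.96608834
C = S_0 * exp(-qT) * N(d1) - K * exp(-rT) * N(d2)
N(d1) = 0.66001950; N(d2) = 0.60941491
C = 87.1400 * 0.96608834 * 0.66001950 - 87.1400 * 0.92219369 * 0.60941491 = 6.5911

Answer: Price = 6.5911


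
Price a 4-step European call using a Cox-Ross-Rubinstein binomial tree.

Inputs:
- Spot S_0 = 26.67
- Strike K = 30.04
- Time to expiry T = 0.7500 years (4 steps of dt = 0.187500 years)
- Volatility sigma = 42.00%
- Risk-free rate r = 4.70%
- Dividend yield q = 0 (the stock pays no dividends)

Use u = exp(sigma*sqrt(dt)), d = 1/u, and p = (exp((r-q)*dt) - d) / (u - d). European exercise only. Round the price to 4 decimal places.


dt = T/N = 0.187500
u = exp(sigma*sqrt(dt)) = 1.199453; d = 1/u = 0.833714
p = (exp((r-q)*dt) - d) / (u - d) = 0.478860
Discount per step: exp(-r*dt) = 0.991226
Stock lattice S(k, i) with i counting down-moves:
  k=0: S(0,0) = 26.6700
  k=1: S(1,0) = 31.9894; S(1,1) = 22.2351
  k=2: S(2,0) = 38.3698; S(2,1) = 26.6700; S(2,2) = 18.5377
  k=3: S(3,0) = 46.0227; S(3,1) = 31.9894; S(3,2) = 22.2351; S(3,3) = 15.4552
  k=4: S(4,0) = 55.2021; S(4,1) = 38.3698; S(4,2) = 26.6700; S(4,3) = 18.5377; S(4,4) = 12.8852
Terminal payoffs V(N, i) = max(S_T - K, 0):
  V(4,0) = 25.162082; V(4,1) = 8.329774; V(4,2) = 0.000000; V(4,3) = 0.000000; V(4,4) = 0.000000
Backward induction: V(k, i) = exp(-r*dt) * [p * V(k+1, i) + (1-p) * V(k+1, i+1)].
  V(3,0) = exp(-r*dt) * [p*25.162082 + (1-p)*8.329774] = 16.246292
  V(3,1) = exp(-r*dt) * [p*8.329774 + (1-p)*0.000000] = 3.953799
  V(3,2) = exp(-r*dt) * [p*0.000000 + (1-p)*0.000000] = 0.000000
  V(3,3) = exp(-r*dt) * [p*0.000000 + (1-p)*0.000000] = 0.000000
  V(2,0) = exp(-r*dt) * [p*16.246292 + (1-p)*3.953799] = 9.753848
  V(2,1) = exp(-r*dt) * [p*3.953799 + (1-p)*0.000000] = 1.876705
  V(2,2) = exp(-r*dt) * [p*0.000000 + (1-p)*0.000000] = 0.000000
  V(1,0) = exp(-r*dt) * [p*9.753848 + (1-p)*1.876705] = 5.599194
  V(1,1) = exp(-r*dt) * [p*1.876705 + (1-p)*0.000000] = 0.890794
  V(0,0) = exp(-r*dt) * [p*5.599194 + (1-p)*0.890794] = 3.117861

Answer: Price = V(0,0) = 3.1179


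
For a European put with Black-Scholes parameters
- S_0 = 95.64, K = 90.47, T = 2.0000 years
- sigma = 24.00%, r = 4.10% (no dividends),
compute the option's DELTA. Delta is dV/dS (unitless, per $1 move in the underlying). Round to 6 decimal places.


d1 = 0.5750334902; d2 = 0.2356222352
phi(d1) = 0.3381484460; exp(-qT) = 1.0000000000; exp(-rT) = 0.9212719587
N(-d1) = 0.2826343237
Delta = -exp(-qT) * N(-d1) = -1.0000000000 * 0.2826343237 = -0.282634

Answer: Delta = -0.282634


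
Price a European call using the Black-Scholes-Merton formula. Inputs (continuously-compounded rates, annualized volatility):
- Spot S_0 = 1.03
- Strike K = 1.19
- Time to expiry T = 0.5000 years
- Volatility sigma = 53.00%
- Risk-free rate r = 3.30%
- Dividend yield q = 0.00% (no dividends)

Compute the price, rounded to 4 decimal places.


d1 = (ln(S/K) + (r - q + 0.5*sigma^2) * T) / (sigma * sqrt(T)) = -0.15388112
d2 = d1 - sigma * sqrt(T) = -0.52864772
exp(-rT) = 0.98363538; exp(-qT) = 1.00000000
C = S_0 * exp(-qT) * N(d1) - K * exp(-rT) * N(d2)
N(d1) = 0.43885173; N(d2) = 0.29852493
C = 1.0300 * 1.00000000 * 0.43885173 - 1.1900 * 0.98363538 * 0.29852493 = 0.1026

Answer: Price = 0.1026


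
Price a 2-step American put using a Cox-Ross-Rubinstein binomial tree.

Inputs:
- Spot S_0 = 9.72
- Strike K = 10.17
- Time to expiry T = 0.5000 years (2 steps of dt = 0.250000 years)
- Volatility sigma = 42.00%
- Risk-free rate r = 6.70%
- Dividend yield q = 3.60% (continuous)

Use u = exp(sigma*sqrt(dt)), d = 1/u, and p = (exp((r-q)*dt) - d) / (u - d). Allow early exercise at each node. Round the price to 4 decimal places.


dt = T/N = 0.250000
u = exp(sigma*sqrt(dt)) = 1.233678; d = 1/u = 0.810584
p = (exp((r-q)*dt) - d) / (u - d) = 0.466081
Discount per step: exp(-r*dt) = 0.983390
Stock lattice S(k, i) with i counting down-moves:
  k=0: S(0,0) = 9.7200
  k=1: S(1,0) = 11.9914; S(1,1) = 7.8789
  k=2: S(2,0) = 14.7935; S(2,1) = 9.7200; S(2,2) = 6.3865
Terminal payoffs V(N, i) = max(K - S_T, 0):
  V(2,0) = 0.000000; V(2,1) = 0.450000; V(2,2) = 3.783505
Backward induction: V(k, i) = exp(-r*dt) * [p * V(k+1, i) + (1-p) * V(k+1, i+1)]; then take max(V_cont, immediate exercise) for American.
  V(1,0) = exp(-r*dt) * [p*0.000000 + (1-p)*0.450000] = 0.236273; exercise = 0.000000; V(1,0) = max -> 0.236273
  V(1,1) = exp(-r*dt) * [p*0.450000 + (1-p)*3.783505] = 2.192784; exercise = 2.291121; V(1,1) = max -> 2.291121
  V(0,0) = exp(-r*dt) * [p*0.236273 + (1-p)*2.291121] = 1.311248; exercise = 0.450000; V(0,0) = max -> 1.311248

Answer: Price = V(0,0) = 1.3112


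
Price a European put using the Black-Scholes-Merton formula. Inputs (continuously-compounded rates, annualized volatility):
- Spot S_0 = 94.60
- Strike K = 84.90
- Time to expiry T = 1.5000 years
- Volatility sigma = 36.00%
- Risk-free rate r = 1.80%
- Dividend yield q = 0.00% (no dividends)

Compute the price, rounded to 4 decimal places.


Answer: Price = 10.1899

Derivation:
d1 = (ln(S/K) + (r - q + 0.5*sigma^2) * T) / (sigma * sqrt(T)) = 0.52705622
d2 = d1 - sigma * sqrt(T) = 0.08614806
exp(-rT) = 0.97336124; exp(-qT) = 1.00000000
P = K * exp(-rT) * N(-d2) - S_0 * exp(-qT) * N(-d1)
N(-d1) = 0.29907728; N(-d2) = 0.46567436
P = 84.9000 * 0.97336124 * 0.46567436 - 94.6000 * 1.00000000 * 0.29907728 = 10.1899


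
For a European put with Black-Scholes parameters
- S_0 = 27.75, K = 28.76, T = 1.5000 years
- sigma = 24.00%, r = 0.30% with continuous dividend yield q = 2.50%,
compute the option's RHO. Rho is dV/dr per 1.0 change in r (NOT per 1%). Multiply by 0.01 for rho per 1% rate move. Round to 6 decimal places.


Answer: Rho = -27.844094

Derivation:
d1 = -0.0869218196; d2 = -0.3808605887
phi(d1) = 0.3974380387; exp(-qT) = 0.9631944177; exp(-rT) = 0.9955101098
N(-d2) = 0.6483466510
Rho = -K*T*exp(-rT)*N(-d2) = -28.7600 * 1.5000 * 0.9955101098 * 0.6483466510 = -27.844094


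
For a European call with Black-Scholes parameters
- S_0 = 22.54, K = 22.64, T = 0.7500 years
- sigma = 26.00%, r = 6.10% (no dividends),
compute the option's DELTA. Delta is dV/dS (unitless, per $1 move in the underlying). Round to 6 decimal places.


Answer: Delta = 0.616426

Derivation:
d1 = 0.2961063222; d2 = 0.0709397172
phi(d1) = 0.3818306817; exp(-qT) = 1.0000000000; exp(-rT) = 0.9552807525
N(d1) = 0.6164255570
Delta = exp(-qT) * N(d1) = 1.0000000000 * 0.6164255570 = 0.616426


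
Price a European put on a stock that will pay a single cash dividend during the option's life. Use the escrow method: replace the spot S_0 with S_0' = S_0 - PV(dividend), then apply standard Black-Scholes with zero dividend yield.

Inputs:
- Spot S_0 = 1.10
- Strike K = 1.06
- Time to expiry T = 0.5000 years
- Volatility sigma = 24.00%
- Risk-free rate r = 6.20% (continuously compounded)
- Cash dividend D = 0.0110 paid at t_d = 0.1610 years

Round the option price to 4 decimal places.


Answer: Price = 0.0450

Derivation:
PV(D) = D * exp(-r * t_d) = 0.0110 * 0.99006765 = 0.01089074
S_0' = S_0 - PV(D) = 1.1000 - 0.01089074 = 1.08910926
d1 = (ln(S_0'/K) + (r + sigma^2/2)*T) / (sigma*sqrt(T)) = 0.42715883
d2 = d1 - sigma*sqrt(T) = 0.25745320
exp(-rT) = 0.96947557
N(-d1) = 0.33463182; N(-d2) = 0.39841447
P = K * exp(-rT) * N(-d2) - S_0' * N(-d1) = 1.0600 * 0.96947557 * 0.39841447 - 1.08910926 * 0.33463182 = 0.0450


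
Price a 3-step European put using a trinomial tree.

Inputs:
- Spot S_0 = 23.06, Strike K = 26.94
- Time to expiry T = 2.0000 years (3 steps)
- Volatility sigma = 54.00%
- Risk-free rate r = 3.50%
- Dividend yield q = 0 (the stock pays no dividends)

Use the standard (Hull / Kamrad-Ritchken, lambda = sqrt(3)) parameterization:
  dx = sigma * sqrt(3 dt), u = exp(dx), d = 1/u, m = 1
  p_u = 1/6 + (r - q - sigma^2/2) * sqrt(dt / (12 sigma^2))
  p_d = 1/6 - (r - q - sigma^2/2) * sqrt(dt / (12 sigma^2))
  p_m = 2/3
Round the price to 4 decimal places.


dt = T/N = 0.666667; dx = sigma*sqrt(3*dt) = 0.763675
u = exp(dx) = 2.146150; d = 1/u = 0.465951
p_u = 0.118304, p_m = 0.666667, p_d = 0.215029
Discount per step: exp(-r*dt) = 0.976937
Stock lattice S(k, j) with j the centered position index:
  k=0: S(0,+0) = 23.0600
  k=1: S(1,-1) = 10.7448; S(1,+0) = 23.0600; S(1,+1) = 49.4902
  k=2: S(2,-2) = 5.0066; S(2,-1) = 10.7448; S(2,+0) = 23.0600; S(2,+1) = 49.4902; S(2,+2) = 106.2134
  k=3: S(3,-3) = 2.3328; S(3,-2) = 5.0066; S(3,-1) = 10.7448; S(3,+0) = 23.0600; S(3,+1) = 49.4902; S(3,+2) = 106.2134; S(3,+3) = 227.9498
Terminal payoffs V(N, j) = max(K - S_T, 0):
  V(3,-3) = 24.607190; V(3,-2) = 21.933441; V(3,-1) = 16.195176; V(3,+0) = 3.880000; V(3,+1) = 0.000000; V(3,+2) = 0.000000; V(3,+3) = 0.000000
Backward induction: V(k, j) = exp(-r*dt) * [p_u * V(k+1, j+1) + p_m * V(k+1, j) + p_d * V(k+1, j-1)]
  V(2,-2) = exp(-r*dt) * [p_u*16.195176 + p_m*21.933441 + p_d*24.607190] = 21.326056
  V(2,-1) = exp(-r*dt) * [p_u*3.880000 + p_m*16.195176 + p_d*21.933441] = 15.603767
  V(2,+0) = exp(-r*dt) * [p_u*0.000000 + p_m*3.880000 + p_d*16.195176] = 5.929131
  V(2,+1) = exp(-r*dt) * [p_u*0.000000 + p_m*0.000000 + p_d*3.880000] = 0.815072
  V(2,+2) = exp(-r*dt) * [p_u*0.000000 + p_m*0.000000 + p_d*0.000000] = 0.000000
  V(1,-1) = exp(-r*dt) * [p_u*5.929131 + p_m*15.603767 + p_d*21.326056] = 15.327823
  V(1,+0) = exp(-r*dt) * [p_u*0.815072 + p_m*5.929131 + p_d*15.603767] = 7.233676
  V(1,+1) = exp(-r*dt) * [p_u*0.000000 + p_m*0.815072 + p_d*5.929131] = 1.776382
  V(0,+0) = exp(-r*dt) * [p_u*1.776382 + p_m*7.233676 + p_d*15.327823] = 8.136452

Answer: Price = V(0,0) = 8.1365


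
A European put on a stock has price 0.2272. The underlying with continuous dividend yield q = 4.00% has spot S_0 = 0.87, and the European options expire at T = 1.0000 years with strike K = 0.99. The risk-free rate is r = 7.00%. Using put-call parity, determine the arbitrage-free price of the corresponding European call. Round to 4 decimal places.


Put-call parity: C - P = S_0 * exp(-qT) - K * exp(-rT).
S_0 * exp(-qT) = 0.8700 * 0.96078944 = 0.83588681
K * exp(-rT) = 0.9900 * 0.93239382 = 0.92306988
C = P + S*exp(-qT) - K*exp(-rT)
C = 0.2272 + 0.83588681 - 0.92306988 = 0.1400

Answer: Call price = 0.1400


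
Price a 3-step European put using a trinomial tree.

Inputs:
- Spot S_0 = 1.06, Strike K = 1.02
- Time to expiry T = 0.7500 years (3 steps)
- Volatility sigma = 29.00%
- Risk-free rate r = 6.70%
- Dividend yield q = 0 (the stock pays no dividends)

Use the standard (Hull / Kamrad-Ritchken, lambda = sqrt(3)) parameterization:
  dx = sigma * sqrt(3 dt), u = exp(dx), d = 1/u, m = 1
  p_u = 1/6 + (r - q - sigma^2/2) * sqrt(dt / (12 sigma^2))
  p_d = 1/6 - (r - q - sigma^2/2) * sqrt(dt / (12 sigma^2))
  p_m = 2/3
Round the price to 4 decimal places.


dt = T/N = 0.250000; dx = sigma*sqrt(3*dt) = 0.251147
u = exp(dx) = 1.285500; d = 1/u = 0.777908
p_u = 0.179085, p_m = 0.666667, p_d = 0.154249
Discount per step: exp(-r*dt) = 0.983390
Stock lattice S(k, j) with j the centered position index:
  k=0: S(0,+0) = 1.0600
  k=1: S(1,-1) = 0.8246; S(1,+0) = 1.0600; S(1,+1) = 1.3626
  k=2: S(2,-2) = 0.6414; S(2,-1) = 0.8246; S(2,+0) = 1.0600; S(2,+1) = 1.3626; S(2,+2) = 1.7517
  k=3: S(3,-3) = 0.4990; S(3,-2) = 0.6414; S(3,-1) = 0.8246; S(3,+0) = 1.0600; S(3,+1) = 1.3626; S(3,+2) = 1.7517; S(3,+3) = 2.2518
Terminal payoffs V(N, j) = max(K - S_T, 0):
  V(3,-3) = 0.521012; V(3,-2) = 0.378551; V(3,-1) = 0.195418; V(3,+0) = 0.000000; V(3,+1) = 0.000000; V(3,+2) = 0.000000; V(3,+3) = 0.000000
Backward induction: V(k, j) = exp(-r*dt) * [p_u * V(k+1, j+1) + p_m * V(k+1, j) + p_d * V(k+1, j-1)]
  V(2,-2) = exp(-r*dt) * [p_u*0.195418 + p_m*0.378551 + p_d*0.521012] = 0.361621
  V(2,-1) = exp(-r*dt) * [p_u*0.000000 + p_m*0.195418 + p_d*0.378551] = 0.185536
  V(2,+0) = exp(-r*dt) * [p_u*0.000000 + p_m*0.000000 + p_d*0.195418] = 0.029642
  V(2,+1) = exp(-r*dt) * [p_u*0.000000 + p_m*0.000000 + p_d*0.000000] = 0.000000
  V(2,+2) = exp(-r*dt) * [p_u*0.000000 + p_m*0.000000 + p_d*0.000000] = 0.000000
  V(1,-1) = exp(-r*dt) * [p_u*0.029642 + p_m*0.185536 + p_d*0.361621] = 0.181709
  V(1,+0) = exp(-r*dt) * [p_u*0.000000 + p_m*0.029642 + p_d*0.185536] = 0.047577
  V(1,+1) = exp(-r*dt) * [p_u*0.000000 + p_m*0.000000 + p_d*0.029642] = 0.004496
  V(0,+0) = exp(-r*dt) * [p_u*0.004496 + p_m*0.047577 + p_d*0.181709] = 0.059546

Answer: Price = V(0,0) = 0.0595


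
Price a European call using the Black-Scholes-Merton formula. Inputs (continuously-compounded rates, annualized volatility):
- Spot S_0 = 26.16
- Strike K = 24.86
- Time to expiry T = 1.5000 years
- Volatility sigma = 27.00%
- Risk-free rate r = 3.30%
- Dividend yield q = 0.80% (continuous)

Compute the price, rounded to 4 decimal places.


Answer: Price = 4.4595

Derivation:
d1 = (ln(S/K) + (r - q + 0.5*sigma^2) * T) / (sigma * sqrt(T)) = 0.43288363
d2 = d1 - sigma * sqrt(T) = 0.10220251
exp(-rT) = 0.95170516; exp(-qT) = 0.98807171
C = S_0 * exp(-qT) * N(d1) - K * exp(-rT) * N(d2)
N(d1) = 0.66745034; N(d2) = 0.54070203
C = 26.1600 * 0.98807171 * 0.66745034 - 24.8600 * 0.95170516 * 0.54070203 = 4.4595


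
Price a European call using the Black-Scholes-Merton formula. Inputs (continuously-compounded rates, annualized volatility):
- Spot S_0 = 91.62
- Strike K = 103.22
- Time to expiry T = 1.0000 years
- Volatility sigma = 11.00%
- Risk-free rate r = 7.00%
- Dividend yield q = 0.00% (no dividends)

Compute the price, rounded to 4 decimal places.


d1 = (ln(S/K) + (r - q + 0.5*sigma^2) * T) / (sigma * sqrt(T)) = -0.39239131
d2 = d1 - sigma * sqrt(T) = -0.50239131
exp(-rT) = 0.93239382; exp(-qT) = 1.00000000
C = S_0 * exp(-qT) * N(d1) - K * exp(-rT) * N(d2)
N(d1) = 0.34738455; N(d2) = 0.30769614
C = 91.6200 * 1.00000000 * 0.34738455 - 103.2200 * 0.93239382 * 0.30769614 = 2.2142

Answer: Price = 2.2142


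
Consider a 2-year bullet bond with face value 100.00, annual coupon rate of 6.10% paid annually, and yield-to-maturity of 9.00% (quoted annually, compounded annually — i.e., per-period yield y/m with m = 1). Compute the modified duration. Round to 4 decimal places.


Coupon per period c = face * coupon_rate / m = 6.100000
Periods per year m = 1; per-period yield y/m = 0.090000
Number of cashflows N = 2
Cashflows (t years, CF_t, discount factor 1/(1+y/m)^(m*t), PV):
  t = 1.0000: CF_t = 6.100000, DF = 0.917431, PV = 5.596330
  t = 2.0000: CF_t = 106.100000, DF = 0.841680, PV = 89.302247
Price P = sum_t PV_t = 94.898578
First compute Macaulay numerator sum_t t * PV_t:
  t * PV_t at t = 1.0000: 5.596330
  t * PV_t at t = 2.0000: 178.604495
Macaulay duration D = 184.200825 / 94.898578 = 1.941028
Modified duration = D / (1 + y/m) = 1.941028 / (1 + 0.090000) = 1.780760

Answer: Modified duration = 1.7808


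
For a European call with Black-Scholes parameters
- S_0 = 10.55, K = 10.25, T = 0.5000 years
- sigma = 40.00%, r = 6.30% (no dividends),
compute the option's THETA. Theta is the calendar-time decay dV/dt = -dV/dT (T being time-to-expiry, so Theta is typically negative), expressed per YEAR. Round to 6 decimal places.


d1 = 0.3547843021; d2 = 0.0719415896
phi(d1) = 0.3746082433; exp(-qT) = 1.0000000000; exp(-rT) = 0.9689909565
Theta = -S*exp(-qT)*phi(d1)*sigma/(2*sqrt(T)) - r*K*exp(-rT)*N(d2) + q*S*exp(-qT)*N(d1)
N(d1) = 0.6386244052; N(d2) = 0.5286758040; sqrt(T) = 0.7071067812
Term 1 = -10.5500 * 1.0000000000 * 0.3746082433 * 0.4000 / (2 * 0.7071067812) = -1.1178274829
Term 2 = -0.0630 * 10.2500 * 0.9689909565 * 0.5286758040 = -0.3308061486
Term 3 = 0 (no dividend yield, q = 0)
Theta = -1.1178274829 + (-0.3308061486) + (0.0000000000) = -1.448634

Answer: Theta = -1.448634


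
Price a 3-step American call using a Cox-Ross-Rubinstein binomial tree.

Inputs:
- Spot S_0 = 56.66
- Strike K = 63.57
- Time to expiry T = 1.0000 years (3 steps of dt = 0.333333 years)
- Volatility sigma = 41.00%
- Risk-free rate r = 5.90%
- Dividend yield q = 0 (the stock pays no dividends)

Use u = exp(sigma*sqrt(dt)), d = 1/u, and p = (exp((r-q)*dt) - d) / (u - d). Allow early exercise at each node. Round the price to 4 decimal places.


dt = T/N = 0.333333
u = exp(sigma*sqrt(dt)) = 1.267078; d = 1/u = 0.789217
p = (exp((r-q)*dt) - d) / (u - d) = 0.482659
Discount per step: exp(-r*dt) = 0.980525
Stock lattice S(k, i) with i counting down-moves:
  k=0: S(0,0) = 56.6600
  k=1: S(1,0) = 71.7927; S(1,1) = 44.7171
  k=2: S(2,0) = 90.9669; S(2,1) = 56.6600; S(2,2) = 35.2915
  k=3: S(3,0) = 115.2622; S(3,1) = 71.7927; S(3,2) = 44.7171; S(3,3) = 27.8526
Terminal payoffs V(N, i) = max(S_T - K, 0):
  V(3,0) = 51.692176; V(3,1) = 8.222650; V(3,2) = 0.000000; V(3,3) = 0.000000
Backward induction: V(k, i) = exp(-r*dt) * [p * V(k+1, i) + (1-p) * V(k+1, i+1)]; then take max(V_cont, immediate exercise) for American.
  V(2,0) = exp(-r*dt) * [p*51.692176 + (1-p)*8.222650] = 28.634897; exercise = 27.396901; V(2,0) = max -> 28.634897
  V(2,1) = exp(-r*dt) * [p*8.222650 + (1-p)*0.000000] = 3.891450; exercise = 0.000000; V(2,1) = max -> 3.891450
  V(2,2) = exp(-r*dt) * [p*0.000000 + (1-p)*0.000000] = 0.000000; exercise = 0.000000; V(2,2) = max -> 0.000000
  V(1,0) = exp(-r*dt) * [p*28.634897 + (1-p)*3.891450] = 15.525745; exercise = 8.222650; V(1,0) = max -> 15.525745
  V(1,1) = exp(-r*dt) * [p*3.891450 + (1-p)*0.000000] = 1.841667; exercise = 0.000000; V(1,1) = max -> 1.841667
  V(0,0) = exp(-r*dt) * [p*15.525745 + (1-p)*1.841667] = 8.281925; exercise = 0.000000; V(0,0) = max -> 8.281925

Answer: Price = V(0,0) = 8.2819


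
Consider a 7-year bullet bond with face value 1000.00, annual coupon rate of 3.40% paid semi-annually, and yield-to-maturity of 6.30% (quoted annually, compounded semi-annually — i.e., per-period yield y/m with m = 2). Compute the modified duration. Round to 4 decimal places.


Coupon per period c = face * coupon_rate / m = 17.000000
Periods per year m = 2; per-period yield y/m = 0.031500
Number of cashflows N = 14
Cashflows (t years, CF_t, discount factor 1/(1+y/m)^(m*t), PV):
  t = 0.5000: CF_t = 17.000000, DF = 0.969462, PV = 16.480853
  t = 1.0000: CF_t = 17.000000, DF = 0.939856, PV = 15.977560
  t = 1.5000: CF_t = 17.000000, DF = 0.911155, PV = 15.489636
  t = 2.0000: CF_t = 17.000000, DF = 0.883330, PV = 15.016613
  t = 2.5000: CF_t = 17.000000, DF = 0.856355, PV = 14.558035
  t = 3.0000: CF_t = 17.000000, DF = 0.830204, PV = 14.113461
  t = 3.5000: CF_t = 17.000000, DF = 0.804851, PV = 13.682463
  t = 4.0000: CF_t = 17.000000, DF = 0.780272, PV = 13.264628
  t = 4.5000: CF_t = 17.000000, DF = 0.756444, PV = 12.859552
  t = 5.0000: CF_t = 17.000000, DF = 0.733344, PV = 12.466846
  t = 5.5000: CF_t = 17.000000, DF = 0.710949, PV = 12.086133
  t = 6.0000: CF_t = 17.000000, DF = 0.689238, PV = 11.717046
  t = 6.5000: CF_t = 17.000000, DF = 0.668190, PV = 11.359230
  t = 7.0000: CF_t = 1017.000000, DF = 0.647785, PV = 658.797133
Price P = sum_t PV_t = 837.869190
First compute Macaulay numerator sum_t t * PV_t:
  t * PV_t at t = 0.5000: 8.240427
  t * PV_t at t = 1.0000: 15.977560
  t * PV_t at t = 1.5000: 23.234455
  t * PV_t at t = 2.0000: 30.033226
  t * PV_t at t = 2.5000: 36.395088
  t * PV_t at t = 3.0000: 42.340383
  t * PV_t at t = 3.5000: 47.888622
  t * PV_t at t = 4.0000: 53.058511
  t * PV_t at t = 4.5000: 57.867983
  t * PV_t at t = 5.0000: 62.334231
  t * PV_t at t = 5.5000: 66.473731
  t * PV_t at t = 6.0000: 70.302276
  t * PV_t at t = 6.5000: 73.834996
  t * PV_t at t = 7.0000: 4611.579932
Macaulay duration D = 5199.561419 / 837.869190 = 6.205696
Modified duration = D / (1 + y/m) = 6.205696 / (1 + 0.031500) = 6.016186

Answer: Modified duration = 6.0162


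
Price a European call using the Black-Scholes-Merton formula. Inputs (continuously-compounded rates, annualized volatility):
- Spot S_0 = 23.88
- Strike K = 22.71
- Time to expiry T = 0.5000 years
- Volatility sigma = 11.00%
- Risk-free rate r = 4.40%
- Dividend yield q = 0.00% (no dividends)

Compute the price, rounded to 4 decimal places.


Answer: Price = 1.8347

Derivation:
d1 = (ln(S/K) + (r - q + 0.5*sigma^2) * T) / (sigma * sqrt(T)) = 0.96759119
d2 = d1 - sigma * sqrt(T) = 0.88980945
exp(-rT) = 0.97824024; exp(-qT) = 1.00000000
C = S_0 * exp(-qT) * N(d1) - K * exp(-rT) * N(d2)
N(d1) = 0.83337571; N(d2) = 0.81321589
C = 23.8800 * 1.00000000 * 0.83337571 - 22.7100 * 0.97824024 * 0.81321589 = 1.8347


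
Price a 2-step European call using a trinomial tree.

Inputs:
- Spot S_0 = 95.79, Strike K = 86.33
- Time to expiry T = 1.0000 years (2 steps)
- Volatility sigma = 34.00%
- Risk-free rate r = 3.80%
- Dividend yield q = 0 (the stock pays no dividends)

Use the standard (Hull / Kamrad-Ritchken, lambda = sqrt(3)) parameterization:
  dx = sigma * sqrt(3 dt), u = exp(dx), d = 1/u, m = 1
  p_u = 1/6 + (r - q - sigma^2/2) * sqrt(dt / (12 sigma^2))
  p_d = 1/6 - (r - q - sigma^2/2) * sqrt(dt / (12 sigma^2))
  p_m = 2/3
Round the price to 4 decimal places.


dt = T/N = 0.500000; dx = sigma*sqrt(3*dt) = 0.416413
u = exp(dx) = 1.516512; d = 1/u = 0.659408
p_u = 0.154779, p_m = 0.666667, p_d = 0.178554
Discount per step: exp(-r*dt) = 0.981179
Stock lattice S(k, j) with j the centered position index:
  k=0: S(0,+0) = 95.7900
  k=1: S(1,-1) = 63.1647; S(1,+0) = 95.7900; S(1,+1) = 145.2667
  k=2: S(2,-2) = 41.6513; S(2,-1) = 63.1647; S(2,+0) = 95.7900; S(2,+1) = 145.2667; S(2,+2) = 220.2988
Terminal payoffs V(N, j) = max(S_T - K, 0):
  V(2,-2) = 0.000000; V(2,-1) = 0.000000; V(2,+0) = 9.460000; V(2,+1) = 58.936727; V(2,+2) = 133.968800
Backward induction: V(k, j) = exp(-r*dt) * [p_u * V(k+1, j+1) + p_m * V(k+1, j) + p_d * V(k+1, j-1)]
  V(1,-1) = exp(-r*dt) * [p_u*9.460000 + p_m*0.000000 + p_d*0.000000] = 1.436656
  V(1,+0) = exp(-r*dt) * [p_u*58.936727 + p_m*9.460000 + p_d*0.000000] = 15.138479
  V(1,+1) = exp(-r*dt) * [p_u*133.968800 + p_m*58.936727 + p_d*9.460000] = 60.554355
  V(0,+0) = exp(-r*dt) * [p_u*60.554355 + p_m*15.138479 + p_d*1.436656] = 19.350239

Answer: Price = V(0,0) = 19.3502


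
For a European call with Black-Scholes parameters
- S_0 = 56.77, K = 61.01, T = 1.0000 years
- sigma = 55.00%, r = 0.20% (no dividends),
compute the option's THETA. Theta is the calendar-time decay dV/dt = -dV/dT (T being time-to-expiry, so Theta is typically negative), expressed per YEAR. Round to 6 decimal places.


d1 = 0.1476731491; d2 = -0.4023268509
phi(d1) = 0.3946159709; exp(-qT) = 1.0000000000; exp(-rT) = 0.9980019987
Theta = -S*exp(-qT)*phi(d1)*sigma/(2*sqrt(T)) - r*K*exp(-rT)*N(d2) + q*S*exp(-qT)*N(d1)
N(d1) = 0.5586996384; N(d2) = 0.3437217481; sqrt(T) = 1.0000000000
Term 1 = -56.7700 * 1.0000000000 * 0.3946159709 * 0.5500 / (2 * 1.0000000000) = -6.1606458837
Term 2 = -0.0020 * 61.0100 * 0.9980019987 * 0.3437217481 = -0.0418571297
Term 3 = 0 (no dividend yield, q = 0)
Theta = -6.1606458837 + (-0.0418571297) + (0.0000000000) = -6.202503

Answer: Theta = -6.202503


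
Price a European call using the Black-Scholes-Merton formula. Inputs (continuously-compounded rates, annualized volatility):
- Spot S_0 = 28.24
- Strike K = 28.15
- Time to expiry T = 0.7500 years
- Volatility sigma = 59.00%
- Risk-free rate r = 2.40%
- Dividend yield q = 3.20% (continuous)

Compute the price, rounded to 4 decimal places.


Answer: Price = 5.5286

Derivation:
d1 = (ln(S/K) + (r - q + 0.5*sigma^2) * T) / (sigma * sqrt(T)) = 0.24998202
d2 = d1 - sigma * sqrt(T) = -0.26097297
exp(-rT) = 0.98216103; exp(-qT) = 0.97628571
C = S_0 * exp(-qT) * N(d1) - K * exp(-rT) * N(d2)
N(d1) = 0.59869937; N(d2) = 0.39705668
C = 28.2400 * 0.97628571 * 0.59869937 - 28.1500 * 0.98216103 * 0.39705668 = 5.5286


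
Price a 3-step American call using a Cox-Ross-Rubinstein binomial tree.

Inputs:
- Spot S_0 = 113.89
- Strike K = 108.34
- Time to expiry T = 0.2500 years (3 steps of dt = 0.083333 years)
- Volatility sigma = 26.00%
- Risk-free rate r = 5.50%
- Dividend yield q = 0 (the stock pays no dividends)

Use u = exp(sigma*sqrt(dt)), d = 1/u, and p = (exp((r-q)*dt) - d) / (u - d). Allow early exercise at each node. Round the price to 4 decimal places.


Answer: Price = V(0,0) = 9.9968

Derivation:
dt = T/N = 0.083333
u = exp(sigma*sqrt(dt)) = 1.077944; d = 1/u = 0.927692
p = (exp((r-q)*dt) - d) / (u - d) = 0.511819
Discount per step: exp(-r*dt) = 0.995427
Stock lattice S(k, i) with i counting down-moves:
  k=0: S(0,0) = 113.8900
  k=1: S(1,0) = 122.7670; S(1,1) = 105.6548
  k=2: S(2,0) = 132.3360; S(2,1) = 113.8900; S(2,2) = 98.0151
  k=3: S(3,0) = 142.6508; S(3,1) = 122.7670; S(3,2) = 105.6548; S(3,3) = 90.9279
Terminal payoffs V(N, i) = max(S_T - K, 0):
  V(3,0) = 34.310799; V(3,1) = 14.427044; V(3,2) = 0.000000; V(3,3) = 0.000000
Backward induction: V(k, i) = exp(-r*dt) * [p * V(k+1, i) + (1-p) * V(k+1, i+1)]; then take max(V_cont, immediate exercise) for American.
  V(2,0) = exp(-r*dt) * [p*34.310799 + (1-p)*14.427044] = 24.491422; exercise = 23.996000; V(2,0) = max -> 24.491422
  V(2,1) = exp(-r*dt) * [p*14.427044 + (1-p)*0.000000] = 7.350272; exercise = 5.550000; V(2,1) = max -> 7.350272
  V(2,2) = exp(-r*dt) * [p*0.000000 + (1-p)*0.000000] = 0.000000; exercise = 0.000000; V(2,2) = max -> 0.000000
  V(1,0) = exp(-r*dt) * [p*24.491422 + (1-p)*7.350272] = 16.049712; exercise = 14.427044; V(1,0) = max -> 16.049712
  V(1,1) = exp(-r*dt) * [p*7.350272 + (1-p)*0.000000] = 3.744808; exercise = 0.000000; V(1,1) = max -> 3.744808
  V(0,0) = exp(-r*dt) * [p*16.049712 + (1-p)*3.744808] = 9.996771; exercise = 5.550000; V(0,0) = max -> 9.996771


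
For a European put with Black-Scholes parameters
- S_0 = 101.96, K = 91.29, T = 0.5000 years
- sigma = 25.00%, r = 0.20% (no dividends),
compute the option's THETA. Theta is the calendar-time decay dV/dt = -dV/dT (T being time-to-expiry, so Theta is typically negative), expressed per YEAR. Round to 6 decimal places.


Answer: Theta = -5.497782

Derivation:
d1 = 0.7193500632; d2 = 0.5425733679
phi(d1) = 0.3079952895; exp(-qT) = 1.0000000000; exp(-rT) = 0.9990004998
Theta = -S*exp(-qT)*phi(d1)*sigma/(2*sqrt(T)) + r*K*exp(-rT)*N(-d2) - q*S*exp(-qT)*N(-d1)
N(-d1) = 0.2359626285; N(-d2) = 0.2937117899; sqrt(T) = 0.7071067812
Term 1 = -101.9600 * 1.0000000000 * 0.3079952895 * 0.2500 / (2 * 0.7071067812) = -5.5513538677
Term 2 = 0.0020 * 91.2900 * 0.9990004998 * 0.2937117899 = 0.0535722995
Term 3 = 0 (no dividend yield, q = 0)
Theta = -5.5513538677 + (0.0535722995) + (0.0000000000) = -5.497782


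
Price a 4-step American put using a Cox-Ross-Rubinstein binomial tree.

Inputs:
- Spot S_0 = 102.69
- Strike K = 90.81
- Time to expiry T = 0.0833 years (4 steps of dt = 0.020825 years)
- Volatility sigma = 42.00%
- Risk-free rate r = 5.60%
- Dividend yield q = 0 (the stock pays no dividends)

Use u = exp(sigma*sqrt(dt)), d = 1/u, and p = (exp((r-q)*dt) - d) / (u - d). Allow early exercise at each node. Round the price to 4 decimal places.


dt = T/N = 0.020825
u = exp(sigma*sqrt(dt)) = 1.062484; d = 1/u = 0.941191
p = (exp((r-q)*dt) - d) / (u - d) = 0.494473
Discount per step: exp(-r*dt) = 0.998834
Stock lattice S(k, i) with i counting down-moves:
  k=0: S(0,0) = 102.6900
  k=1: S(1,0) = 109.1065; S(1,1) = 96.6509
  k=2: S(2,0) = 115.9239; S(2,1) = 102.6900; S(2,2) = 90.9669
  k=3: S(3,0) = 123.1673; S(3,1) = 109.1065; S(3,2) = 96.6509; S(3,3) = 85.6172
  k=4: S(4,0) = 130.8633; S(4,1) = 115.9239; S(4,2) = 102.6900; S(4,3) = 90.9669; S(4,4) = 80.5821
Terminal payoffs V(N, i) = max(K - S_T, 0):
  V(4,0) = 0.000000; V(4,1) = 0.000000; V(4,2) = 0.000000; V(4,3) = 0.000000; V(4,4) = 10.227933
Backward induction: V(k, i) = exp(-r*dt) * [p * V(k+1, i) + (1-p) * V(k+1, i+1)]; then take max(V_cont, immediate exercise) for American.
  V(3,0) = exp(-r*dt) * [p*0.000000 + (1-p)*0.000000] = 0.000000; exercise = 0.000000; V(3,0) = max -> 0.000000
  V(3,1) = exp(-r*dt) * [p*0.000000 + (1-p)*0.000000] = 0.000000; exercise = 0.000000; V(3,1) = max -> 0.000000
  V(3,2) = exp(-r*dt) * [p*0.000000 + (1-p)*0.000000] = 0.000000; exercise = 0.000000; V(3,2) = max -> 0.000000
  V(3,3) = exp(-r*dt) * [p*0.000000 + (1-p)*10.227933] = 5.164475; exercise = 5.192835; V(3,3) = max -> 5.192835
  V(2,0) = exp(-r*dt) * [p*0.000000 + (1-p)*0.000000] = 0.000000; exercise = 0.000000; V(2,0) = max -> 0.000000
  V(2,1) = exp(-r*dt) * [p*0.000000 + (1-p)*0.000000] = 0.000000; exercise = 0.000000; V(2,1) = max -> 0.000000
  V(2,2) = exp(-r*dt) * [p*0.000000 + (1-p)*5.192835] = 2.622061; exercise = 0.000000; V(2,2) = max -> 2.622061
  V(1,0) = exp(-r*dt) * [p*0.000000 + (1-p)*0.000000] = 0.000000; exercise = 0.000000; V(1,0) = max -> 0.000000
  V(1,1) = exp(-r*dt) * [p*0.000000 + (1-p)*2.622061] = 1.323979; exercise = 0.000000; V(1,1) = max -> 1.323979
  V(0,0) = exp(-r*dt) * [p*0.000000 + (1-p)*1.323979] = 0.668528; exercise = 0.000000; V(0,0) = max -> 0.668528

Answer: Price = V(0,0) = 0.6685


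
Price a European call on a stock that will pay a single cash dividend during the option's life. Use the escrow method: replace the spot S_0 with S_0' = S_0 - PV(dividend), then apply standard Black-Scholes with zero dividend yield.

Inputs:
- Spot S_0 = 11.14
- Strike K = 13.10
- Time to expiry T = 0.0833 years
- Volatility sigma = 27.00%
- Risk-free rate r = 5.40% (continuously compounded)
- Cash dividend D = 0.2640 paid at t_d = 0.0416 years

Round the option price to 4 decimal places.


Answer: Price = 0.0031

Derivation:
PV(D) = D * exp(-r * t_d) = 0.2640 * 0.99775612 = 0.26340762
S_0' = S_0 - PV(D) = 11.1400 - 0.26340762 = 10.87659238
d1 = (ln(S_0'/K) + (r + sigma^2/2)*T) / (sigma*sqrt(T)) = -2.29016192
d2 = d1 - sigma*sqrt(T) = -2.36808862
exp(-rT) = 0.99551190
N(d1) = 0.01100597; N(d2) = 0.00894013
C = S_0' * N(d1) - K * exp(-rT) * N(d2) = 10.87659238 * 0.01100597 - 13.1000 * 0.99551190 * 0.00894013 = 0.0031


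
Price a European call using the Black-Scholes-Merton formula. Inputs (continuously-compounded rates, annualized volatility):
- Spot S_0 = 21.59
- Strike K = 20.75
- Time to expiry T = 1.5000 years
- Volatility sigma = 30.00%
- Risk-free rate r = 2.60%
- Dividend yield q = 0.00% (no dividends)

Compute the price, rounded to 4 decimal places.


Answer: Price = 3.9131

Derivation:
d1 = (ln(S/K) + (r - q + 0.5*sigma^2) * T) / (sigma * sqrt(T)) = 0.39786245
d2 = d1 - sigma * sqrt(T) = 0.03043899
exp(-rT) = 0.96175071; exp(-qT) = 1.00000000
C = S_0 * exp(-qT) * N(d1) - K * exp(-rT) * N(d2)
N(d1) = 0.65463421; N(d2) = 0.51214152
C = 21.5900 * 1.00000000 * 0.65463421 - 20.7500 * 0.96175071 * 0.51214152 = 3.9131


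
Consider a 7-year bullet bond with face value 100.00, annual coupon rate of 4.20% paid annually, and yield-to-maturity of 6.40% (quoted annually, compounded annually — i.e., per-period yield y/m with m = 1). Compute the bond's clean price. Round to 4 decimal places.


Coupon per period c = face * coupon_rate / m = 4.200000
Periods per year m = 1; per-period yield y/m = 0.064000
Number of cashflows N = 7
Cashflows (t years, CF_t, discount factor 1/(1+y/m)^(m*t), PV):
  t = 1.0000: CF_t = 4.200000, DF = 0.939850, PV = 3.947368
  t = 2.0000: CF_t = 4.200000, DF = 0.883317, PV = 3.709933
  t = 3.0000: CF_t = 4.200000, DF = 0.830185, PV = 3.486779
  t = 4.0000: CF_t = 4.200000, DF = 0.780249, PV = 3.277048
  t = 5.0000: CF_t = 4.200000, DF = 0.733317, PV = 3.079932
  t = 6.0000: CF_t = 4.200000, DF = 0.689208, PV = 2.894673
  t = 7.0000: CF_t = 104.200000, DF = 0.647752, PV = 67.495734
Price P = sum_t PV_t = 87.891467

Answer: Price = 87.8915


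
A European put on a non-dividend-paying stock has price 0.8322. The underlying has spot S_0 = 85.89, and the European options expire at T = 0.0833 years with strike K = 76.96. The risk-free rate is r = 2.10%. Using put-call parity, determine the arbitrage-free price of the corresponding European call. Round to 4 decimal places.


Put-call parity: C - P = S_0 * exp(-qT) - K * exp(-rT).
S_0 * exp(-qT) = 85.8900 * 1.00000000 = 85.89000000
K * exp(-rT) = 76.9600 * 0.99825223 = 76.82549155
C = P + S*exp(-qT) - K*exp(-rT)
C = 0.8322 + 85.89000000 - 76.82549155 = 9.8967

Answer: Call price = 9.8967


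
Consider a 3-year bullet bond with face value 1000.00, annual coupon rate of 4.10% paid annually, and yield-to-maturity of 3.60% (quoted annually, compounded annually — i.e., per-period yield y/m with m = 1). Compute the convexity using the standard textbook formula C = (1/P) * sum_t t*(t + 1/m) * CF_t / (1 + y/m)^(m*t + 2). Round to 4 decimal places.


Answer: Convexity = 10.6063

Derivation:
Coupon per period c = face * coupon_rate / m = 41.000000
Periods per year m = 1; per-period yield y/m = 0.036000
Number of cashflows N = 3
Cashflows (t years, CF_t, discount factor 1/(1+y/m)^(m*t), PV):
  t = 1.0000: CF_t = 41.000000, DF = 0.965251, PV = 39.575290
  t = 2.0000: CF_t = 41.000000, DF = 0.931709, PV = 38.200086
  t = 3.0000: CF_t = 1041.000000, DF = 0.899333, PV = 936.206093
Price P = sum_t PV_t = 1013.981469
Convexity numerator sum_t t*(t + 1/m) * CF_t / (1+y/m)^(m*t + 2):
  t = 1.0000: term = 73.745341
  t = 2.0000: term = 213.548284
  t = 3.0000: term = 10467.264498
Convexity = (1/P) * sum = 10754.558122 / 1013.981469 = 10.606267


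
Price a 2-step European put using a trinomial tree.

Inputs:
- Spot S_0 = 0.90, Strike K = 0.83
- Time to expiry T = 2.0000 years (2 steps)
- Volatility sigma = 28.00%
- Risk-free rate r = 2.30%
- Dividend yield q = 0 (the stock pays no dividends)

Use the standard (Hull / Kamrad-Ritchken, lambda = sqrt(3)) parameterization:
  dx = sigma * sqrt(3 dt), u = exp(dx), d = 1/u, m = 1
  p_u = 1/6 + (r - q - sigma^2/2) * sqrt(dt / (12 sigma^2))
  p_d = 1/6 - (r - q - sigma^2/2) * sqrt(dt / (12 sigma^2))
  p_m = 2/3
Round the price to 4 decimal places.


dt = T/N = 1.000000; dx = sigma*sqrt(3*dt) = 0.484974
u = exp(dx) = 1.624133; d = 1/u = 0.615713
p_u = 0.149965, p_m = 0.666667, p_d = 0.183369
Discount per step: exp(-r*dt) = 0.977262
Stock lattice S(k, j) with j the centered position index:
  k=0: S(0,+0) = 0.9000
  k=1: S(1,-1) = 0.5541; S(1,+0) = 0.9000; S(1,+1) = 1.4617
  k=2: S(2,-2) = 0.3412; S(2,-1) = 0.5541; S(2,+0) = 0.9000; S(2,+1) = 1.4617; S(2,+2) = 2.3740
Terminal payoffs V(N, j) = max(K - S_T, 0):
  V(2,-2) = 0.488808; V(2,-1) = 0.275858; V(2,+0) = 0.000000; V(2,+1) = 0.000000; V(2,+2) = 0.000000
Backward induction: V(k, j) = exp(-r*dt) * [p_u * V(k+1, j+1) + p_m * V(k+1, j) + p_d * V(k+1, j-1)]
  V(1,-1) = exp(-r*dt) * [p_u*0.000000 + p_m*0.275858 + p_d*0.488808] = 0.267318
  V(1,+0) = exp(-r*dt) * [p_u*0.000000 + p_m*0.000000 + p_d*0.275858] = 0.049434
  V(1,+1) = exp(-r*dt) * [p_u*0.000000 + p_m*0.000000 + p_d*0.000000] = 0.000000
  V(0,+0) = exp(-r*dt) * [p_u*0.000000 + p_m*0.049434 + p_d*0.267318] = 0.080110

Answer: Price = V(0,0) = 0.0801


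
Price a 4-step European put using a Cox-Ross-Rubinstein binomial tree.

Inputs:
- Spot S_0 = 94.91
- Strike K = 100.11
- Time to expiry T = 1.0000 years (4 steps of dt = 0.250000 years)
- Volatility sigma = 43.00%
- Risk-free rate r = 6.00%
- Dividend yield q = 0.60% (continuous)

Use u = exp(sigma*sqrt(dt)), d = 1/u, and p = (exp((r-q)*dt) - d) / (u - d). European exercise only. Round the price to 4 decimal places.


Answer: Price = V(0,0) = 15.8604

Derivation:
dt = T/N = 0.250000
u = exp(sigma*sqrt(dt)) = 1.239862; d = 1/u = 0.806541
p = (exp((r-q)*dt) - d) / (u - d) = 0.477822
Discount per step: exp(-r*dt) = 0.985112
Stock lattice S(k, i) with i counting down-moves:
  k=0: S(0,0) = 94.9100
  k=1: S(1,0) = 117.6753; S(1,1) = 76.5488
  k=2: S(2,0) = 145.9011; S(2,1) = 94.9100; S(2,2) = 61.7398
  k=3: S(3,0) = 180.8972; S(3,1) = 117.6753; S(3,2) = 76.5488; S(3,3) = 49.7957
  k=4: S(4,0) = 224.2876; S(4,1) = 145.9011; S(4,2) = 94.9100; S(4,3) = 61.7398; S(4,4) = 40.1623
Terminal payoffs V(N, i) = max(K - S_T, 0):
  V(4,0) = 0.000000; V(4,1) = 0.000000; V(4,2) = 5.200000; V(4,3) = 38.370182; V(4,4) = 59.947687
Backward induction: V(k, i) = exp(-r*dt) * [p * V(k+1, i) + (1-p) * V(k+1, i+1)].
  V(3,0) = exp(-r*dt) * [p*0.000000 + (1-p)*0.000000] = 0.000000
  V(3,1) = exp(-r*dt) * [p*0.000000 + (1-p)*5.200000] = 2.674899
  V(3,2) = exp(-r*dt) * [p*5.200000 + (1-p)*38.370182] = 22.185445
  V(3,3) = exp(-r*dt) * [p*38.370182 + (1-p)*59.947687] = 48.898472
  V(2,0) = exp(-r*dt) * [p*0.000000 + (1-p)*2.674899] = 1.375978
  V(2,1) = exp(-r*dt) * [p*2.674899 + (1-p)*22.185445] = 12.671372
  V(2,2) = exp(-r*dt) * [p*22.185445 + (1-p)*48.898472] = 35.596426
  V(1,0) = exp(-r*dt) * [p*1.375978 + (1-p)*12.671372] = 7.165884
  V(1,1) = exp(-r*dt) * [p*12.671372 + (1-p)*35.596426] = 24.275452
  V(0,0) = exp(-r*dt) * [p*7.165884 + (1-p)*24.275452] = 15.860422
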